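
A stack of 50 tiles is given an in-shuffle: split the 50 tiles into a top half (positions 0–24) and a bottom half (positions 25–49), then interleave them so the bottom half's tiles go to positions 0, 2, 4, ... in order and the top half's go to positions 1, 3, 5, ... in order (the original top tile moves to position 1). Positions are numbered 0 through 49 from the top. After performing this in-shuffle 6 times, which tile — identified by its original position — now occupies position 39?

Work backwards from position 39, undoing one in-shuffle at a time:
39 ← 19 ← 9 ← 4 ← 27 ← 13 ← 6
So the tile now at position 39 started at position 6.

6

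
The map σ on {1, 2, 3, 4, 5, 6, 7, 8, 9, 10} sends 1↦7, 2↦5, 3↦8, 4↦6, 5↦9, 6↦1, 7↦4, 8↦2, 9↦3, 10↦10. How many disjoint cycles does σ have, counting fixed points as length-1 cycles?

Cycle decomposition: (1 7 4 6) (2 5 9 3 8) (10).
3 cycles.

3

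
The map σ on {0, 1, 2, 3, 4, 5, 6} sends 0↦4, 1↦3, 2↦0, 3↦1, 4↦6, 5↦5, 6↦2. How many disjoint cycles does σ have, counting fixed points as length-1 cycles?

Cycle decomposition: (0 4 6 2) (1 3) (5).
3 cycles.

3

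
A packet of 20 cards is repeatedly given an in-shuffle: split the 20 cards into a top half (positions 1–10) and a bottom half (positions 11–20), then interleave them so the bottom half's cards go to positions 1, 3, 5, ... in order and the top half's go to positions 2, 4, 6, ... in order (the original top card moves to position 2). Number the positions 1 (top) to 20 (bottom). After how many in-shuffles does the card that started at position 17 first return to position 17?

Follow position 17 under repeated in-shuffles:
17 → 13 → 5 → 10 → 20 → 19 → 17
It first returns after 6 in-shuffles.

6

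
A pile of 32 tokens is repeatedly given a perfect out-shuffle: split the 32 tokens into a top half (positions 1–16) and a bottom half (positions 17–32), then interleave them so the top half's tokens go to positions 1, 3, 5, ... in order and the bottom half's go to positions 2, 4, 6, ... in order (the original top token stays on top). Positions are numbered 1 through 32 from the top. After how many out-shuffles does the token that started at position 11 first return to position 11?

5

Follow position 11 under repeated out-shuffles:
11 → 21 → 10 → 19 → 6 → 11
It first returns after 5 out-shuffles.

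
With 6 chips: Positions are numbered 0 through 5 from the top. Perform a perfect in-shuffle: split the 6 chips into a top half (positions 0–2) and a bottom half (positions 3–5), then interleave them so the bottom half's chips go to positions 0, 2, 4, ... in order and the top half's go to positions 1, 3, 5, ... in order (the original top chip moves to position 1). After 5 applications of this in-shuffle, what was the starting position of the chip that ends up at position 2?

Work backwards from position 2, undoing one in-shuffle at a time:
2 ← 4 ← 5 ← 2 ← 4 ← 5
So the chip now at position 2 started at position 5.

5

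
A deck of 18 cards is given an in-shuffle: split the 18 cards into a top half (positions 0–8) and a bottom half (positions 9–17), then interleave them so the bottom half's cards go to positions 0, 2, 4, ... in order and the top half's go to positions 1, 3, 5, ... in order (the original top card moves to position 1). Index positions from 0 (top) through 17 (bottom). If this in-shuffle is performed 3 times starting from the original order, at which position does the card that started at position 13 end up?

16

Track the card's position through each in-shuffle:
13 → 8 → 17 → 16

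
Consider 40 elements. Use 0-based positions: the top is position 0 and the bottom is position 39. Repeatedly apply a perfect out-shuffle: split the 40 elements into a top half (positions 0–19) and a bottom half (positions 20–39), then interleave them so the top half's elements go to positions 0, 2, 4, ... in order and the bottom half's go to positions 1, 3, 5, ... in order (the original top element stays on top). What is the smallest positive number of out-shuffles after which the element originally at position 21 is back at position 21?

Follow position 21 under repeated out-shuffles:
21 → 3 → 6 → 12 → 24 → 9 → 18 → 36 → 33 → 27 → 15 → 30 → 21
It first returns after 12 out-shuffles.

12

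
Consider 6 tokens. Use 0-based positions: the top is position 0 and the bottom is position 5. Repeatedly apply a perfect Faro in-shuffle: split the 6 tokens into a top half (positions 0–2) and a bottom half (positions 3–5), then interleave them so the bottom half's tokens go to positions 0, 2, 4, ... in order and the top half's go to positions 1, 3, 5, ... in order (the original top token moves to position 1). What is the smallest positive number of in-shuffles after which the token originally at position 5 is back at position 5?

Follow position 5 under repeated in-shuffles:
5 → 4 → 2 → 5
It first returns after 3 in-shuffles.

3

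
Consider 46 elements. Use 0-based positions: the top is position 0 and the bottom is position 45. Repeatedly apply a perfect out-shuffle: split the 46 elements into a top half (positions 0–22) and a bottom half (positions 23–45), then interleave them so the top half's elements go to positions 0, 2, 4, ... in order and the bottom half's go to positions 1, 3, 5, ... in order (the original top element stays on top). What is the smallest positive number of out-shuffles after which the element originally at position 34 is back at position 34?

Follow position 34 under repeated out-shuffles:
34 → 23 → 1 → 2 → 4 → 8 → 16 → 32 → 19 → 38 → 31 → 17 → 34
It first returns after 12 out-shuffles.

12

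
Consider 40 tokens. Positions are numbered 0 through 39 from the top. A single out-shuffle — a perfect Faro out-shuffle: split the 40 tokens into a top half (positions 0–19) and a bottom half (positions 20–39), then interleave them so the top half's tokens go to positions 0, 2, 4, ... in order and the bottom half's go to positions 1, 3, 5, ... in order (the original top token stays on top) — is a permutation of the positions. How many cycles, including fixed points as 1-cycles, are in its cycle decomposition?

Trace each unvisited position around until it returns:
(0) (1 2 4 8 16 32 ... len 12) (3 6 12 24 9 18 ... len 12) (7 14 28 17 34 29 ... len 12) (13 26) (39)
6 cycles in total.

6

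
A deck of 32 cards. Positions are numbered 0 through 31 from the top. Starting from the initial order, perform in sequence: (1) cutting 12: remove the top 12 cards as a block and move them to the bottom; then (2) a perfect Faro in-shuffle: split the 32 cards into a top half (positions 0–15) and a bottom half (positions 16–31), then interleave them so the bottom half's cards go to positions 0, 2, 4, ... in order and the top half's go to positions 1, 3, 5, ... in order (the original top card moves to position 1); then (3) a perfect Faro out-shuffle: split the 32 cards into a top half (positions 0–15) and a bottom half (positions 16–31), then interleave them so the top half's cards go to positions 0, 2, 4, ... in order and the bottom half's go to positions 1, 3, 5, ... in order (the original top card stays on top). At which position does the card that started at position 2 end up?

24

Track the card from position 2 forward through each operation:
  after op 1 (cut 12): 2 → 22
  after op 2 (in-shuffle): 22 → 12
  after op 3 (out-shuffle): 12 → 24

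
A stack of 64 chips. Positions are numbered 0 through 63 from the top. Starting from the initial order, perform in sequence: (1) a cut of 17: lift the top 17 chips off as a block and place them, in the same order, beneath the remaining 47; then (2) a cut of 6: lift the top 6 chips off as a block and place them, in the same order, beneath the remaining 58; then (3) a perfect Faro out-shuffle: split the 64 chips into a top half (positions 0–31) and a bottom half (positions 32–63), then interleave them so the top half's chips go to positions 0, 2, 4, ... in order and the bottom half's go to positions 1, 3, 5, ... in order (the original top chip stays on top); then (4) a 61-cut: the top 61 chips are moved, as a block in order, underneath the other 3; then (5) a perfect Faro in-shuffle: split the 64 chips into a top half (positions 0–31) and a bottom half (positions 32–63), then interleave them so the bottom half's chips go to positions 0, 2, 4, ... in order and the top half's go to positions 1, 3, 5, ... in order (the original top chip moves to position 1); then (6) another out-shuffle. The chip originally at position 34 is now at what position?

39

Track the chip from position 34 forward through each operation:
  after op 1 (cut 17): 34 → 17
  after op 2 (cut 6): 17 → 11
  after op 3 (out-shuffle): 11 → 22
  after op 4 (cut 61): 22 → 25
  after op 5 (in-shuffle): 25 → 51
  after op 6 (out-shuffle): 51 → 39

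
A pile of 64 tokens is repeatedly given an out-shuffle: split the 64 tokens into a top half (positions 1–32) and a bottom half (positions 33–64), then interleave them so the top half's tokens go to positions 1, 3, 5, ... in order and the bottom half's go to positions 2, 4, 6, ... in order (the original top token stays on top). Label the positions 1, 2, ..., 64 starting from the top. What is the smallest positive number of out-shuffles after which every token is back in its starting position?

6

The out-shuffle permutes the 64 positions with cycle lengths [1, 1, 2, 3, 3, 6, 6, 6, 6, 6, 6, 6, 6, 6].
Every token is home exactly when every cycle has completed a whole number of laps, i.e. after lcm(1, 2, 3, 6) = 6 out-shuffles.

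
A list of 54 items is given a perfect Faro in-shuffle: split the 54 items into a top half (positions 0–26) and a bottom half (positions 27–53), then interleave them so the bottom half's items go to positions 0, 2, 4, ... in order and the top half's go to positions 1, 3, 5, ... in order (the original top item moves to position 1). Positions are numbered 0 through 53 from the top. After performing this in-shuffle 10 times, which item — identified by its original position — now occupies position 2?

Work backwards from position 2, undoing one in-shuffle at a time:
2 ← 28 ← 41 ← 20 ← 37 ← 18 ← 36 ← 45 ← 22 ← 38 ← 46
So the item now at position 2 started at position 46.

46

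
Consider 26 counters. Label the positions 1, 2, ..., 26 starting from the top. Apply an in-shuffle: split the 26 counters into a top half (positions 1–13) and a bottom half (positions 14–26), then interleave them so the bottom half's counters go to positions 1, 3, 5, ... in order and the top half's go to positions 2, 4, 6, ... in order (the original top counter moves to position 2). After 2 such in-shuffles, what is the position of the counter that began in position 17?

Track the counter's position through each in-shuffle:
17 → 7 → 14

14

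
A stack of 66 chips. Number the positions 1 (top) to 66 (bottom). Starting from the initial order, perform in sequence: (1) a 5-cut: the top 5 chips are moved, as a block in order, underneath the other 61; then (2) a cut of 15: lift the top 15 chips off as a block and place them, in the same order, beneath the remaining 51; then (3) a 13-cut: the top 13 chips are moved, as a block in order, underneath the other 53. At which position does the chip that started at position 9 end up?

42

Track the chip from position 9 forward through each operation:
  after op 1 (cut 5): 9 → 4
  after op 2 (cut 15): 4 → 55
  after op 3 (cut 13): 55 → 42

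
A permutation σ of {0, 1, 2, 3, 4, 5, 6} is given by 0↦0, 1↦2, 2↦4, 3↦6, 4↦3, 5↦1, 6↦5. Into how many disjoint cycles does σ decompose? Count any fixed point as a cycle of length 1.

Cycle decomposition: (0) (1 2 4 3 6 5).
2 cycles.

2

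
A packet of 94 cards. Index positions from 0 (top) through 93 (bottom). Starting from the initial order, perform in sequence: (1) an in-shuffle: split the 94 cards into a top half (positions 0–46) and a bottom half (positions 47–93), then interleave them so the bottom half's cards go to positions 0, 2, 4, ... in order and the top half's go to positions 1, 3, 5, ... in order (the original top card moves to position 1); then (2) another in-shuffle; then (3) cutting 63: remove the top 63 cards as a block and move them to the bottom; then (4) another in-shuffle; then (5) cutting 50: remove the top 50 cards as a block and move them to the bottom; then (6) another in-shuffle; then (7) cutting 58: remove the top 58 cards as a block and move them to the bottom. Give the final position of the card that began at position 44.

22

Track the card from position 44 forward through each operation:
  after op 1 (in-shuffle): 44 → 89
  after op 2 (in-shuffle): 89 → 84
  after op 3 (cut 63): 84 → 21
  after op 4 (in-shuffle): 21 → 43
  after op 5 (cut 50): 43 → 87
  after op 6 (in-shuffle): 87 → 80
  after op 7 (cut 58): 80 → 22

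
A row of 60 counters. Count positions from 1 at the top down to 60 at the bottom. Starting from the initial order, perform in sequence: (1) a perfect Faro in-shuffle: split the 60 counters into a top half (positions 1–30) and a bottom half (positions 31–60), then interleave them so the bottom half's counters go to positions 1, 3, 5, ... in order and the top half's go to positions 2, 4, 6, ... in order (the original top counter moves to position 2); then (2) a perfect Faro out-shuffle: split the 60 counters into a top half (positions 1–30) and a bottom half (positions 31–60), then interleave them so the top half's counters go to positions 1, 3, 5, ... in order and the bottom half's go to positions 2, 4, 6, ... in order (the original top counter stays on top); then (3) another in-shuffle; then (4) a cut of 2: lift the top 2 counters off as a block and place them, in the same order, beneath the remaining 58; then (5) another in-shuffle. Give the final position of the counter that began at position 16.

12

Track the counter from position 16 forward through each operation:
  after op 1 (in-shuffle): 16 → 32
  after op 2 (out-shuffle): 32 → 4
  after op 3 (in-shuffle): 4 → 8
  after op 4 (cut 2): 8 → 6
  after op 5 (in-shuffle): 6 → 12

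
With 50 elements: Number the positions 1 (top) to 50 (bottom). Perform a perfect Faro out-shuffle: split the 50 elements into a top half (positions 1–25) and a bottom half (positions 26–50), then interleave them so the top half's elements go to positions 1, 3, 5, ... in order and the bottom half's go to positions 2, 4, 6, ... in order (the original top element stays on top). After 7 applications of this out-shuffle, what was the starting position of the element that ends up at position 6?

42

Work backwards from position 6, undoing one out-shuffle at a time:
6 ← 28 ← 39 ← 20 ← 35 ← 18 ← 34 ← 42
So the element now at position 6 started at position 42.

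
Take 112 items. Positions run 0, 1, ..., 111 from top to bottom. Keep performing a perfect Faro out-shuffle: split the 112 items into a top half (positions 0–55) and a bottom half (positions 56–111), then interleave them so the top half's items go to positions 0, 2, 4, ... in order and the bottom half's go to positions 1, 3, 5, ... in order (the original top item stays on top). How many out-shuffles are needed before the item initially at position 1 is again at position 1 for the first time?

Follow position 1 under repeated out-shuffles:
1 → 2 → 4 → 8 → 16 → 32 → 64 → 17 → ... → 1 (length 36)
It first returns after 36 out-shuffles.

36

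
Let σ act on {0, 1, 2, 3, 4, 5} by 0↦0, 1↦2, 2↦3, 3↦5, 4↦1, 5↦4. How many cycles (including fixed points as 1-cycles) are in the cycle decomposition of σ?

2

Cycle decomposition: (0) (1 2 3 5 4).
2 cycles.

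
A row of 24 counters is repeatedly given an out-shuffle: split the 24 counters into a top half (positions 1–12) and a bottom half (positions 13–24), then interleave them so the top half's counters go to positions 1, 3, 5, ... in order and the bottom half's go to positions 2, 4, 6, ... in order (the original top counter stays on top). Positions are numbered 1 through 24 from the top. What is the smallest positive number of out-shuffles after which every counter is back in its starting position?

The out-shuffle permutes the 24 positions with cycle lengths [1, 1, 11, 11].
Every counter is home exactly when every cycle has completed a whole number of laps, i.e. after lcm(1, 11) = 11 out-shuffles.

11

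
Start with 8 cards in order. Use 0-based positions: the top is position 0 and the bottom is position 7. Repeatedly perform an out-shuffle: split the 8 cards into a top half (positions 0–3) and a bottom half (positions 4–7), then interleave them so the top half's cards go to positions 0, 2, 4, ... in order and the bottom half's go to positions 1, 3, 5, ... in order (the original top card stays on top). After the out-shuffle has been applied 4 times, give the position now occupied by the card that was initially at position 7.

7

Position 7 is a fixed point of every out-shuffle, so the card never moves.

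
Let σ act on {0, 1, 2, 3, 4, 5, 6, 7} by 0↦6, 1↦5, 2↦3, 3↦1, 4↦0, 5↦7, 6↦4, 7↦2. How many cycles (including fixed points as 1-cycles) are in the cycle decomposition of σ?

Cycle decomposition: (0 6 4) (1 5 7 2 3).
2 cycles.

2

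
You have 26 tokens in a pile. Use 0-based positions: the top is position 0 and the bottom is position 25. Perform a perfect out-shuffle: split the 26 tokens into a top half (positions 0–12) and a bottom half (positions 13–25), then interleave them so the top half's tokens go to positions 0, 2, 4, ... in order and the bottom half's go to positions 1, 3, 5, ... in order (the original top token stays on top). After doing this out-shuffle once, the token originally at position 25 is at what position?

Position 25 is a fixed point of every out-shuffle, so the token never moves.

25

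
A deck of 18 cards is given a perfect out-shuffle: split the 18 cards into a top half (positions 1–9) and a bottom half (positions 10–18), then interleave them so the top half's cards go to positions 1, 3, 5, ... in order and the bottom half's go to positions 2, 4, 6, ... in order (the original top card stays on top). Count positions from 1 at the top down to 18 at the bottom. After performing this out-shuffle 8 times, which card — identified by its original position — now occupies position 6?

6

Work backwards from position 6, undoing one out-shuffle at a time:
6 ← 12 ← 15 ← 8 ← 13 ← 7 ← 4 ← 11 ← 6
So the card now at position 6 started at position 6.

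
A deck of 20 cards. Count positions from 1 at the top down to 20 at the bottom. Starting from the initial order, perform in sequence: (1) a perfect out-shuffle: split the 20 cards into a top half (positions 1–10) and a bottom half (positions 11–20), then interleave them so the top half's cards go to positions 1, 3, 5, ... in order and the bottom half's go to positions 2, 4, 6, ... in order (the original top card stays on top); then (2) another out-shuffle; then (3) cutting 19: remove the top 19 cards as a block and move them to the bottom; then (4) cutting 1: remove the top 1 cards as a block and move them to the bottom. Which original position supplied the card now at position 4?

Undo the operations in reverse order, starting from position 4:
  undo op 4 (cut 1): 4 ← 5
  undo op 3 (cut 19): 5 ← 4
  undo op 2 (out-shuffle, from bottom half): 4 ← 12
  undo op 1 (out-shuffle, from bottom half): 12 ← 16
So the card at position 4 came from original position 16.

16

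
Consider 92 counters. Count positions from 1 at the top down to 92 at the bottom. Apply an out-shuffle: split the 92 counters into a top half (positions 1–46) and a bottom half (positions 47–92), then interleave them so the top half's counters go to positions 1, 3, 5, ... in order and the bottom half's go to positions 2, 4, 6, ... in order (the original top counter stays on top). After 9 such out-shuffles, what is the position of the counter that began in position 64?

Track the counter's position through each out-shuffle:
64 → 36 → 71 → 50 → 8 → 15 → 29 → 57 → 22 → 43

43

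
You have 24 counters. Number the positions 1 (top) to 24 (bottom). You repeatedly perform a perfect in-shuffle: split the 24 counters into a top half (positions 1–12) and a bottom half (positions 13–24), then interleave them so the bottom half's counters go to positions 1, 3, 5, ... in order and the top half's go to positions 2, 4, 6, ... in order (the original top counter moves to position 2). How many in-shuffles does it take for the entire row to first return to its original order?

20

The in-shuffle permutes the 24 positions with cycle lengths [4, 20].
Every counter is home exactly when every cycle has completed a whole number of laps, i.e. after lcm(4, 20) = 20 in-shuffles.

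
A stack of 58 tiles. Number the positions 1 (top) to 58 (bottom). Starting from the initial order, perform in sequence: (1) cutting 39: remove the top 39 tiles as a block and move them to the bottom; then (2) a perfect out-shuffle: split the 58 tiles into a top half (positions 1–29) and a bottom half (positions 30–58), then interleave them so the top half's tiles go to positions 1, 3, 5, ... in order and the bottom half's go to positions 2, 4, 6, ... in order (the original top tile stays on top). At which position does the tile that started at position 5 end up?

47

Track the tile from position 5 forward through each operation:
  after op 1 (cut 39): 5 → 24
  after op 2 (out-shuffle): 24 → 47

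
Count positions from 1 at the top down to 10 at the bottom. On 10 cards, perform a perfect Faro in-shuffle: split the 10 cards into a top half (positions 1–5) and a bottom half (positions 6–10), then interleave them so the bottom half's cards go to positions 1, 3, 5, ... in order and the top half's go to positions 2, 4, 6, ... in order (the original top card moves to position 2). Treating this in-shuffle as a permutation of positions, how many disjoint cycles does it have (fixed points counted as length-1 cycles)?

Trace each unvisited position around until it returns:
(1 2 4 8 5 10 9 7 3 6)
1 cycle in total.

1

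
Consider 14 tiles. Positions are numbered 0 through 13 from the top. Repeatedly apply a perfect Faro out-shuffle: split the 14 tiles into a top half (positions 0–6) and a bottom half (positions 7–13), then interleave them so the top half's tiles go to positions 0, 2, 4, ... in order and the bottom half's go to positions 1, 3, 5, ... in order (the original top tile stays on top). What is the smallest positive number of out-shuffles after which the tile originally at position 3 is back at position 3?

12

Follow position 3 under repeated out-shuffles:
3 → 6 → 12 → 11 → 9 → 5 → 10 → 7 → 1 → 2 → 4 → 8 → 3
It first returns after 12 out-shuffles.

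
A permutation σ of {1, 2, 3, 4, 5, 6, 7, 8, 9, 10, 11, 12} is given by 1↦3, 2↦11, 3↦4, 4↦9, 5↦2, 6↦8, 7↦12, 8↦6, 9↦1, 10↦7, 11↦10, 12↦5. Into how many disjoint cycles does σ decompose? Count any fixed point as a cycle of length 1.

3

Cycle decomposition: (1 3 4 9) (2 11 10 7 12 5) (6 8).
3 cycles.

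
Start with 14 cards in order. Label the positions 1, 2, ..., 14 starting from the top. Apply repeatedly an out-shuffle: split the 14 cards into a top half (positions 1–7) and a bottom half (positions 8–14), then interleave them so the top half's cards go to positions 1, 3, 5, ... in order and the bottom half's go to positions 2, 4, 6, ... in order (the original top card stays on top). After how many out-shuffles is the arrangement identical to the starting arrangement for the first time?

12

The out-shuffle permutes the 14 positions with cycle lengths [1, 1, 12].
Every card is home exactly when every cycle has completed a whole number of laps, i.e. after lcm(1, 12) = 12 out-shuffles.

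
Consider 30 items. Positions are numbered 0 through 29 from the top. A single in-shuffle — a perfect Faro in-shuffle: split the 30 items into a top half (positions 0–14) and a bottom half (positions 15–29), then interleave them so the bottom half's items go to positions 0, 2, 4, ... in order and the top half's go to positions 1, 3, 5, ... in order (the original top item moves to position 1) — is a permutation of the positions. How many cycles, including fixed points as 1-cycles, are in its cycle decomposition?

Trace each unvisited position around until it returns:
(0 1 3 7 15) (2 5 11 23 16) (4 9 19 8 17) (6 13 27 24 18) (10 21 12 25 20) (14 29 28 26 22)
6 cycles in total.

6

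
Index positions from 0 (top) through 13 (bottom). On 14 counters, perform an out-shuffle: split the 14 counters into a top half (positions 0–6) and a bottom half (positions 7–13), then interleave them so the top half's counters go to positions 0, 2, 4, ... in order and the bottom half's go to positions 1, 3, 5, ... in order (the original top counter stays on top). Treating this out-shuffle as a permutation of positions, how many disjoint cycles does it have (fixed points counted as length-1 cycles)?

3

Trace each unvisited position around until it returns:
(0) (1 2 4 8 3 6 ... len 12) (13)
3 cycles in total.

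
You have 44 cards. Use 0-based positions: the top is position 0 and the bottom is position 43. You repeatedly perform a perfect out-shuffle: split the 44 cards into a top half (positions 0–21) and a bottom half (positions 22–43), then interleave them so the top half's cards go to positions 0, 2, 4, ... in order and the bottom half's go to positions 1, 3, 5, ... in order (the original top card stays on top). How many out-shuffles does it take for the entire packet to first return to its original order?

14

The out-shuffle permutes the 44 positions with cycle lengths [1, 1, 14, 14, 14].
Every card is home exactly when every cycle has completed a whole number of laps, i.e. after lcm(1, 14) = 14 out-shuffles.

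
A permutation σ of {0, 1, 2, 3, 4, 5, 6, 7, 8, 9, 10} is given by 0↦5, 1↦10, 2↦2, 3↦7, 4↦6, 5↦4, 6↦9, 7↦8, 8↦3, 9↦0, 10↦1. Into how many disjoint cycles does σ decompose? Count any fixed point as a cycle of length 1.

Cycle decomposition: (0 5 4 6 9) (1 10) (2) (3 7 8).
4 cycles.

4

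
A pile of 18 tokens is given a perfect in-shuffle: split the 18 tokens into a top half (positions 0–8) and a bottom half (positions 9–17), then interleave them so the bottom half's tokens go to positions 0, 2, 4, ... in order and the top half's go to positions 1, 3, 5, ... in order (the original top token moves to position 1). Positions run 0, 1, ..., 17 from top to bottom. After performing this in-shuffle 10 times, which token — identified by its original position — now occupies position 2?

Work backwards from position 2, undoing one in-shuffle at a time:
2 ← 10 ← 14 ← 16 ← 17 ← 8 ← 13 ← 6 ← 12 ← 15 ← 7
So the token now at position 2 started at position 7.

7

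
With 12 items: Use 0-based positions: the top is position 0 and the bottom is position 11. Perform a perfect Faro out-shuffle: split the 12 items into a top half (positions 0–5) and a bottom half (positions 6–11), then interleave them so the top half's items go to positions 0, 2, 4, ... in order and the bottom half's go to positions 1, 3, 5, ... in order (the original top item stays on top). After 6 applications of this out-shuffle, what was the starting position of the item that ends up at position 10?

Work backwards from position 10, undoing one out-shuffle at a time:
10 ← 5 ← 8 ← 4 ← 2 ← 1 ← 6
So the item now at position 10 started at position 6.

6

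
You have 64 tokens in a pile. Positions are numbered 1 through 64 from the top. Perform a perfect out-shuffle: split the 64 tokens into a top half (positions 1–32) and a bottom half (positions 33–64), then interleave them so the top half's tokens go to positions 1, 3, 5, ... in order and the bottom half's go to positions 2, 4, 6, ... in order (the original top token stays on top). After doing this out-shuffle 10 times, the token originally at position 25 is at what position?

7

Track the token's position through each out-shuffle:
25 → 49 → 34 → 4 → 7 → 13 → 25 → 49 → 34 → 4 → 7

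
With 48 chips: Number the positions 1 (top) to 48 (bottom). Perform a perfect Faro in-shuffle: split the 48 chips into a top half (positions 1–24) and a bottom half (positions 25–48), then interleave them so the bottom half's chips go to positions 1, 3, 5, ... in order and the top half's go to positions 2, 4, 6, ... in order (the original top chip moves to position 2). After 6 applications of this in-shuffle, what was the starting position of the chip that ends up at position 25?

18

Work backwards from position 25, undoing one in-shuffle at a time:
25 ← 37 ← 43 ← 46 ← 23 ← 36 ← 18
So the chip now at position 25 started at position 18.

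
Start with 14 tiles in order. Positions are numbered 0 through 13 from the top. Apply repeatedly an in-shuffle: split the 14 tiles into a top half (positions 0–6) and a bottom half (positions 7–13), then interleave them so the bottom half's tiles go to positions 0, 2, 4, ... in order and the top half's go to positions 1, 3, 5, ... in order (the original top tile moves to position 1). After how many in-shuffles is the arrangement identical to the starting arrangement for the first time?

The in-shuffle permutes the 14 positions with cycle lengths [2, 4, 4, 4].
Every tile is home exactly when every cycle has completed a whole number of laps, i.e. after lcm(2, 4) = 4 in-shuffles.

4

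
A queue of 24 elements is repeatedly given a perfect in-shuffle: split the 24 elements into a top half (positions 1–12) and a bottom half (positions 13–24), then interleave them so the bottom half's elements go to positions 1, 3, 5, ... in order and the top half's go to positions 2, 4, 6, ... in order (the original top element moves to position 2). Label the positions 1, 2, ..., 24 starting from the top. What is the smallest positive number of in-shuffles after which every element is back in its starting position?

The in-shuffle permutes the 24 positions with cycle lengths [4, 20].
Every element is home exactly when every cycle has completed a whole number of laps, i.e. after lcm(4, 20) = 20 in-shuffles.

20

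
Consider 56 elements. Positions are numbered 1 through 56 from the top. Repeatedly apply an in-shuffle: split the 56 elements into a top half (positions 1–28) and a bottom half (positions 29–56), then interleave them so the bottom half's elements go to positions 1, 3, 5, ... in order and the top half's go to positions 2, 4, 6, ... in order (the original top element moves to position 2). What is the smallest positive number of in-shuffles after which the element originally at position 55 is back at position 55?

Follow position 55 under repeated in-shuffles:
55 → 53 → 49 → 41 → 25 → 50 → 43 → 29 → 1 → 2 → 4 → 8 → 16 → 32 → 7 → 14 → 28 → 56 → 55
It first returns after 18 in-shuffles.

18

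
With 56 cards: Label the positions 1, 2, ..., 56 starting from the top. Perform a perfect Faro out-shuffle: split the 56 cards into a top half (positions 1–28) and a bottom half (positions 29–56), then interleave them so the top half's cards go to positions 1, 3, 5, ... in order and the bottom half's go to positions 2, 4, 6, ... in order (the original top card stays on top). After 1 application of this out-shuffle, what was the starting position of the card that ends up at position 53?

Work backwards from position 53, undoing one out-shuffle at a time:
53 ← 27
So the card now at position 53 started at position 27.

27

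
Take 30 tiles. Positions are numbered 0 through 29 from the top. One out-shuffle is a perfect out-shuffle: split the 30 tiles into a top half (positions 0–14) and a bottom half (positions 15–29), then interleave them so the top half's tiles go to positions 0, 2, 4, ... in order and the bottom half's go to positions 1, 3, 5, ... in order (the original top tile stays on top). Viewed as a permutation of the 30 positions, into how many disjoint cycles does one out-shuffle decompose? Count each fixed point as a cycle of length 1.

Trace each unvisited position around until it returns:
(0) (1 2 4 8 16 3 ... len 28) (29)
3 cycles in total.

3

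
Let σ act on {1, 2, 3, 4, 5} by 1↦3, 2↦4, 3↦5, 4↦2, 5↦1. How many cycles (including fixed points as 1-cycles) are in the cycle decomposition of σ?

Cycle decomposition: (1 3 5) (2 4).
2 cycles.

2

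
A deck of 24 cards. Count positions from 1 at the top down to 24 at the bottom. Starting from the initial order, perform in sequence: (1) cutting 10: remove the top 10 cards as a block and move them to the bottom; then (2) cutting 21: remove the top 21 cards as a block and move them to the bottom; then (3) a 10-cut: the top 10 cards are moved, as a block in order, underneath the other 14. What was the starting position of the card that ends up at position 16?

9

Undo the operations in reverse order, starting from position 16:
  undo op 3 (cut 10): 16 ← 2
  undo op 2 (cut 21): 2 ← 23
  undo op 1 (cut 10): 23 ← 9
So the card at position 16 came from original position 9.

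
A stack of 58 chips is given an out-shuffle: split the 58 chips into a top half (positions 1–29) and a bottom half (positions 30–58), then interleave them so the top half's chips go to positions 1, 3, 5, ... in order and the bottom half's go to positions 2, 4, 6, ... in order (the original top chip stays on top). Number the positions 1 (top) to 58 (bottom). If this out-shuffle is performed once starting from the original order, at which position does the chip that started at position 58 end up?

Position 58 is a fixed point of every out-shuffle, so the chip never moves.

58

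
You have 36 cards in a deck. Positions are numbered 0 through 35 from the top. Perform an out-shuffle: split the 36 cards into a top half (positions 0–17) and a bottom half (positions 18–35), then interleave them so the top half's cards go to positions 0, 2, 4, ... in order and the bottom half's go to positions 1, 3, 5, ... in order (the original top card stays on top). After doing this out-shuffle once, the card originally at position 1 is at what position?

2

Track the card's position through each out-shuffle:
1 → 2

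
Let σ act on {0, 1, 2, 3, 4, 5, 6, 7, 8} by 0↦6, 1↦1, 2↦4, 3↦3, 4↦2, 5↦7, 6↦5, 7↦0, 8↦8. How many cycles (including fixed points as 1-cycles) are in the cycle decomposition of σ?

5

Cycle decomposition: (0 6 5 7) (1) (2 4) (3) (8).
5 cycles.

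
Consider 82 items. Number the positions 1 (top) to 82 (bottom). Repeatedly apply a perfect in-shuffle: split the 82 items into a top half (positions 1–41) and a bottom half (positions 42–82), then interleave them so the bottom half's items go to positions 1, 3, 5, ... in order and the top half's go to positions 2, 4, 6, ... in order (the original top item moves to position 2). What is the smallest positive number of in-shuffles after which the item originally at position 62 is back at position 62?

82

Follow position 62 under repeated in-shuffles:
62 → 41 → 82 → 81 → 79 → 75 → 67 → 51 → ... → 62 (length 82)
It first returns after 82 in-shuffles.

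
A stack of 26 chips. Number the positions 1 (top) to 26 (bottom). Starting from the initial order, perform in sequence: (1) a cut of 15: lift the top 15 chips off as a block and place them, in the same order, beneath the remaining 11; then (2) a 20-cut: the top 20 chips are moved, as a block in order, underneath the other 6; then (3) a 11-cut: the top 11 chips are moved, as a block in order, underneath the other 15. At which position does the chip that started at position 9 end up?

Track the chip from position 9 forward through each operation:
  after op 1 (cut 15): 9 → 20
  after op 2 (cut 20): 20 → 26
  after op 3 (cut 11): 26 → 15

15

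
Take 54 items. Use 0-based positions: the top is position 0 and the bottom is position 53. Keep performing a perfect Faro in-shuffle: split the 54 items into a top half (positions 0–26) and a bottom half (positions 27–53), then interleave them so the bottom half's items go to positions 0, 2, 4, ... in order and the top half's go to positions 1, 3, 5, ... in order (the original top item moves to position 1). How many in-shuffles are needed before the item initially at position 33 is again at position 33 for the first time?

Follow position 33 under repeated in-shuffles:
33 → 12 → 25 → 51 → 48 → 42 → 30 → 6 → 13 → 27 → 0 → 1 → 3 → 7 → 15 → 31 → 8 → 17 → 35 → 16 → 33
It first returns after 20 in-shuffles.

20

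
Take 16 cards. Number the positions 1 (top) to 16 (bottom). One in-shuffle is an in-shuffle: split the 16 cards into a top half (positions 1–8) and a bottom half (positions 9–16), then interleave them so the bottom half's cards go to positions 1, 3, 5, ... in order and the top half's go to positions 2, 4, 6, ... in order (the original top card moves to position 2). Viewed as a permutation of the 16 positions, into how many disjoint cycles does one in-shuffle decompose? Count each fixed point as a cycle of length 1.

2

Trace each unvisited position around until it returns:
(1 2 4 8 16 15 13 9) (3 6 12 7 14 11 5 10)
2 cycles in total.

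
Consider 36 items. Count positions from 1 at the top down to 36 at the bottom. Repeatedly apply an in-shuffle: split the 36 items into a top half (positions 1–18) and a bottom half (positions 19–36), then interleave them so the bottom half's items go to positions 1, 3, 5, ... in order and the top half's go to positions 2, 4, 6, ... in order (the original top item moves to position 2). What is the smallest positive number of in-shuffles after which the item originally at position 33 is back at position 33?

36

Follow position 33 under repeated in-shuffles:
33 → 29 → 21 → 5 → 10 → 20 → 3 → 6 → ... → 33 (length 36)
It first returns after 36 in-shuffles.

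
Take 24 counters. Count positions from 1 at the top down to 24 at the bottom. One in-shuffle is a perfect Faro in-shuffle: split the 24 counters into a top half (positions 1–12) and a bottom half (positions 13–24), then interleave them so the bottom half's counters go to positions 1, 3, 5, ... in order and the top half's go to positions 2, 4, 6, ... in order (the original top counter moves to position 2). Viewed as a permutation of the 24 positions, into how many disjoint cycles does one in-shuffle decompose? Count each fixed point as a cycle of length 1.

Trace each unvisited position around until it returns:
(1 2 4 8 16 7 ... len 20) (5 10 20 15)
2 cycles in total.

2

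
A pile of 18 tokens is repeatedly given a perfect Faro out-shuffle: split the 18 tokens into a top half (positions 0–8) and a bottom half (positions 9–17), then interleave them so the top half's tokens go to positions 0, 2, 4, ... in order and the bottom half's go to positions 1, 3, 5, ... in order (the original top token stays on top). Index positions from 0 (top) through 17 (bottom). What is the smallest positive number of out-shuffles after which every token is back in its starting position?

8

The out-shuffle permutes the 18 positions with cycle lengths [1, 1, 8, 8].
Every token is home exactly when every cycle has completed a whole number of laps, i.e. after lcm(1, 8) = 8 out-shuffles.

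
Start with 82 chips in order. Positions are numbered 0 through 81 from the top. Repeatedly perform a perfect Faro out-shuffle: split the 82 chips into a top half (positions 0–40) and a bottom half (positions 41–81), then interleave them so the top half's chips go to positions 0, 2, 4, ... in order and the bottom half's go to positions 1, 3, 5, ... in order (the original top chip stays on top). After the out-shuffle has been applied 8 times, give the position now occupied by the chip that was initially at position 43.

73

Track the chip's position through each out-shuffle:
43 → 5 → 10 → 20 → 40 → 80 → 79 → 77 → 73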